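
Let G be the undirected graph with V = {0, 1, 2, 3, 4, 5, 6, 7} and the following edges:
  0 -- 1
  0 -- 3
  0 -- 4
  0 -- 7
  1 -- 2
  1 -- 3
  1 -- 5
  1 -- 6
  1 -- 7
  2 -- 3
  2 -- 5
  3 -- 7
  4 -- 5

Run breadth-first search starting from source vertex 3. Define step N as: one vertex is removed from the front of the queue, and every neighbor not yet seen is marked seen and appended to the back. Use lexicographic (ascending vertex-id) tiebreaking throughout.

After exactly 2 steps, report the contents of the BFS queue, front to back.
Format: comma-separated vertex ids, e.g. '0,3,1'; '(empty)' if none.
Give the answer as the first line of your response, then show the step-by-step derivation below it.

1,2,7,4

step 1: dequeue 3; queue=[0,1,2,7]; order=3
step 2: dequeue 0; queue=[1,2,7,4]; order=3,0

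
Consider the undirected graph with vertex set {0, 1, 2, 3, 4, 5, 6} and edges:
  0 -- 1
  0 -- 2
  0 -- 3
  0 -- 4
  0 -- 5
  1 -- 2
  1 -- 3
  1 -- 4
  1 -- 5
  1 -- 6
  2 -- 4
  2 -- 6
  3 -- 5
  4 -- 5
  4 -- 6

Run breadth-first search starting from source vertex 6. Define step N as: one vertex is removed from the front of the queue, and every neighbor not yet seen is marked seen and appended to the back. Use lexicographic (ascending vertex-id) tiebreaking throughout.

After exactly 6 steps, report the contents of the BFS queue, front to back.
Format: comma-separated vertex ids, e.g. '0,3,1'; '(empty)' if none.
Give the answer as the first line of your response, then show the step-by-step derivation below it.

5

step 1: dequeue 6; queue=[1,2,4]; order=6
step 2: dequeue 1; queue=[2,4,0,3,5]; order=6,1
step 3: dequeue 2; queue=[4,0,3,5]; order=6,1,2
step 4: dequeue 4; queue=[0,3,5]; order=6,1,2,4
step 5: dequeue 0; queue=[3,5]; order=6,1,2,4,0
step 6: dequeue 3; queue=[5]; order=6,1,2,4,0,3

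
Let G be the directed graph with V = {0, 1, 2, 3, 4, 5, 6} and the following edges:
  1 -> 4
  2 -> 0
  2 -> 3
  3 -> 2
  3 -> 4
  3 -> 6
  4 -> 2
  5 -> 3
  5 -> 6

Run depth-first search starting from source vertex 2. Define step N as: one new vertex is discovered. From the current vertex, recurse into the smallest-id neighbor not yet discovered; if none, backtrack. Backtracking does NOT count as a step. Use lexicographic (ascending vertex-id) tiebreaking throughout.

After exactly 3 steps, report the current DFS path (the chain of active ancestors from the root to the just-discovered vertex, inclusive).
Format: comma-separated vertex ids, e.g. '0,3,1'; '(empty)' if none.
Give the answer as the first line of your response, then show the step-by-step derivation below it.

2,3

step 1: discover 2; path=2; order=2
step 2: discover 0; path=2>0; order=2,0
step 3: discover 3; path=2>3; order=2,0,3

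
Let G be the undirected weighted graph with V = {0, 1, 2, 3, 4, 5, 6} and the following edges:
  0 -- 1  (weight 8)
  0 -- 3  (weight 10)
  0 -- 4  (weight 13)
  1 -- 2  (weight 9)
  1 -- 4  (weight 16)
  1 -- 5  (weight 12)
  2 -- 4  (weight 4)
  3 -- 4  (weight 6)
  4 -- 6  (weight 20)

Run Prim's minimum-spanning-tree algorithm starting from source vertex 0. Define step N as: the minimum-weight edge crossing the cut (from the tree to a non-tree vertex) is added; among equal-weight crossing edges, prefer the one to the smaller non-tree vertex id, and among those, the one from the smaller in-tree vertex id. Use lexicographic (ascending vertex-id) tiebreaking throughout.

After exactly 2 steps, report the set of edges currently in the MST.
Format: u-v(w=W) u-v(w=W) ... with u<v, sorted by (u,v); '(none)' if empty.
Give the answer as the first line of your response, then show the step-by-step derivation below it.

0-1(w=8) 1-2(w=9)

step 1: add edge 0-1 (w=8); MST = {0-1(w=8)}
step 2: add edge 1-2 (w=9); MST = {0-1(w=8) 1-2(w=9)}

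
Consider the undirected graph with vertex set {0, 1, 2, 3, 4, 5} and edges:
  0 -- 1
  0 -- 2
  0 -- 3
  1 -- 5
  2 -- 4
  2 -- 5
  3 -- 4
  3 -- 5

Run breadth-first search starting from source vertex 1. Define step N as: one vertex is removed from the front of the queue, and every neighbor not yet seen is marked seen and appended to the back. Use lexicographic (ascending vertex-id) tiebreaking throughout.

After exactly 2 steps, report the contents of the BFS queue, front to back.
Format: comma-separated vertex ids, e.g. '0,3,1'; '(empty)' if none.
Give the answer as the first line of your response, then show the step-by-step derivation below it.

5,2,3

step 1: dequeue 1; queue=[0,5]; order=1
step 2: dequeue 0; queue=[5,2,3]; order=1,0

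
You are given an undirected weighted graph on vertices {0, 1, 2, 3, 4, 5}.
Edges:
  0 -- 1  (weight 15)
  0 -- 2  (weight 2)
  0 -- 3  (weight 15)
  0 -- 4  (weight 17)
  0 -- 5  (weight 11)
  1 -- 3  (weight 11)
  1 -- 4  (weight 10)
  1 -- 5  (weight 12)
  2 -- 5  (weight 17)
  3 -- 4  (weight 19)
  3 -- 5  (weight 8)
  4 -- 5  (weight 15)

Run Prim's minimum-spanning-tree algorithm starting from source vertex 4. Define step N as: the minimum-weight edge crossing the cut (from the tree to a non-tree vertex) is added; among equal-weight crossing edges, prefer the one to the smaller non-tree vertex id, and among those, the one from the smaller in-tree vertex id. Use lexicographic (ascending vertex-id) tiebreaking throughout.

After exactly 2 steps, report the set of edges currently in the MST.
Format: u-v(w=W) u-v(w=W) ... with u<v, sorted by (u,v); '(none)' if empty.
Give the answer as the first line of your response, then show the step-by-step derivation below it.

1-3(w=11) 1-4(w=10)

step 1: add edge 1-4 (w=10); MST = {1-4(w=10)}
step 2: add edge 1-3 (w=11); MST = {1-3(w=11) 1-4(w=10)}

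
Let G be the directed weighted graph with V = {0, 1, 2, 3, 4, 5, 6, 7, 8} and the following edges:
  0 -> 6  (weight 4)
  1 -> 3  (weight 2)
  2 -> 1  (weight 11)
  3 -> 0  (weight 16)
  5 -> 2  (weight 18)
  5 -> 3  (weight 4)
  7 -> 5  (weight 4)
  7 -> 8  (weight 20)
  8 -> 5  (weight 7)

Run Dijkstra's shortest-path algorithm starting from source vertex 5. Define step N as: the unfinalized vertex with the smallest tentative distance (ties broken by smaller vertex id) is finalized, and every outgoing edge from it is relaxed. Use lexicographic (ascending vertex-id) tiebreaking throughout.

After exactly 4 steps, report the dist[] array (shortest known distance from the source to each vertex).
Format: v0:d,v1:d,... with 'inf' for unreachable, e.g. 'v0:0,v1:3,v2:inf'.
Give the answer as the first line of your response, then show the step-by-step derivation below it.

v0:20,v1:29,v2:18,v3:4,v4:inf,v5:0,v6:24,v7:inf,v8:inf

step 1: dist = v0:inf,v1:inf,v2:18,v3:4,v4:inf,v5:0,v6:inf,v7:inf,v8:inf
step 2: dist = v0:20,v1:inf,v2:18,v3:4,v4:inf,v5:0,v6:inf,v7:inf,v8:inf
step 3: dist = v0:20,v1:29,v2:18,v3:4,v4:inf,v5:0,v6:inf,v7:inf,v8:inf
step 4: dist = v0:20,v1:29,v2:18,v3:4,v4:inf,v5:0,v6:24,v7:inf,v8:inf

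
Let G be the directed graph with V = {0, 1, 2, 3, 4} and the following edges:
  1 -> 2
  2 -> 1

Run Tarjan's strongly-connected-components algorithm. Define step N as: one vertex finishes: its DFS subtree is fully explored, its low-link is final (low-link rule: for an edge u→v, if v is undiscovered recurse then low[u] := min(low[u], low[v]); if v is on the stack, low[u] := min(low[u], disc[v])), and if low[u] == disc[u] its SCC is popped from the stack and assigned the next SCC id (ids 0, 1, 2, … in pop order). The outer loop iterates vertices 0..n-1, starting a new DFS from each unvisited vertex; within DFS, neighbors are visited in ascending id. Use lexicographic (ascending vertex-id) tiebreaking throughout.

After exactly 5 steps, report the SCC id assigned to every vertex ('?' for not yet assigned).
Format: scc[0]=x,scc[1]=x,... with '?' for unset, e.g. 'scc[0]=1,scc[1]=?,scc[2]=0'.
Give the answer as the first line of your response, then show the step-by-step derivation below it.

scc[0]=0,scc[1]=1,scc[2]=1,scc[3]=2,scc[4]=3

step 1: low=(low[0]=0,low[1]=?,low[2]=?,low[3]=?,low[4]=?); scc=(scc[0]=0,scc[1]=?,scc[2]=?,scc[3]=?,scc[4]=?)
step 2: low=(low[0]=0,low[1]=1,low[2]=1,low[3]=?,low[4]=?); scc=(scc[0]=0,scc[1]=?,scc[2]=?,scc[3]=?,scc[4]=?)
step 3: low=(low[0]=0,low[1]=1,low[2]=1,low[3]=?,low[4]=?); scc=(scc[0]=0,scc[1]=1,scc[2]=1,scc[3]=?,scc[4]=?)
step 4: low=(low[0]=0,low[1]=1,low[2]=1,low[3]=3,low[4]=?); scc=(scc[0]=0,scc[1]=1,scc[2]=1,scc[3]=2,scc[4]=?)
step 5: low=(low[0]=0,low[1]=1,low[2]=1,low[3]=3,low[4]=4); scc=(scc[0]=0,scc[1]=1,scc[2]=1,scc[3]=2,scc[4]=3)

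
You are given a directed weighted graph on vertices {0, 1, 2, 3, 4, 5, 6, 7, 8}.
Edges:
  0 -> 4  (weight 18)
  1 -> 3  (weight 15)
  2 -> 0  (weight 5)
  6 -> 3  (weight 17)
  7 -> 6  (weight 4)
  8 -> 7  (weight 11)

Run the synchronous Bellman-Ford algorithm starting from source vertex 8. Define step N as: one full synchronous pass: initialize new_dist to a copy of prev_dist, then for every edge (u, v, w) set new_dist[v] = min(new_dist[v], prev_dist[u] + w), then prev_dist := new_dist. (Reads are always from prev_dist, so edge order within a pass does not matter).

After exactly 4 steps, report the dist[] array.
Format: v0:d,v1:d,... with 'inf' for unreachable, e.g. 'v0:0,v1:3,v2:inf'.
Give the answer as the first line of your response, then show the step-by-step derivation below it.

v0:inf,v1:inf,v2:inf,v3:32,v4:inf,v5:inf,v6:15,v7:11,v8:0

step 1: dist = v0:inf,v1:inf,v2:inf,v3:inf,v4:inf,v5:inf,v6:inf,v7:11,v8:0
step 2: dist = v0:inf,v1:inf,v2:inf,v3:inf,v4:inf,v5:inf,v6:15,v7:11,v8:0
step 3: dist = v0:inf,v1:inf,v2:inf,v3:32,v4:inf,v5:inf,v6:15,v7:11,v8:0
step 4: dist = v0:inf,v1:inf,v2:inf,v3:32,v4:inf,v5:inf,v6:15,v7:11,v8:0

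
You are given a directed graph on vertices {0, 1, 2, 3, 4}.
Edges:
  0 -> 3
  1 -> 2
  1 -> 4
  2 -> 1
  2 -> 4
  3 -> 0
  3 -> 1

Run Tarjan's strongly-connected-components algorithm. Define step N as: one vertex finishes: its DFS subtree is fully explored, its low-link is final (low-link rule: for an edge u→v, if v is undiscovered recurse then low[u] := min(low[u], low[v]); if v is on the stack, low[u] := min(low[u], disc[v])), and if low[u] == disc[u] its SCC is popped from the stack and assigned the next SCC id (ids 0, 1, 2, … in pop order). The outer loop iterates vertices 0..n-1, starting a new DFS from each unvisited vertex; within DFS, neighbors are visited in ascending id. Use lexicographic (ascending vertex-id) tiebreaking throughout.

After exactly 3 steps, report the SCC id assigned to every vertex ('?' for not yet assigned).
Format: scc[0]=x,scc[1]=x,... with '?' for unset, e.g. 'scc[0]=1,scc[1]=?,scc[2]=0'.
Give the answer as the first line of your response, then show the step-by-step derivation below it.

scc[0]=?,scc[1]=1,scc[2]=1,scc[3]=?,scc[4]=0

step 1: low=(low[0]=0,low[1]=2,low[2]=2,low[3]=0,low[4]=4); scc=(scc[0]=?,scc[1]=?,scc[2]=?,scc[3]=?,scc[4]=0)
step 2: low=(low[0]=0,low[1]=2,low[2]=2,low[3]=0,low[4]=4); scc=(scc[0]=?,scc[1]=?,scc[2]=?,scc[3]=?,scc[4]=0)
step 3: low=(low[0]=0,low[1]=2,low[2]=2,low[3]=0,low[4]=4); scc=(scc[0]=?,scc[1]=1,scc[2]=1,scc[3]=?,scc[4]=0)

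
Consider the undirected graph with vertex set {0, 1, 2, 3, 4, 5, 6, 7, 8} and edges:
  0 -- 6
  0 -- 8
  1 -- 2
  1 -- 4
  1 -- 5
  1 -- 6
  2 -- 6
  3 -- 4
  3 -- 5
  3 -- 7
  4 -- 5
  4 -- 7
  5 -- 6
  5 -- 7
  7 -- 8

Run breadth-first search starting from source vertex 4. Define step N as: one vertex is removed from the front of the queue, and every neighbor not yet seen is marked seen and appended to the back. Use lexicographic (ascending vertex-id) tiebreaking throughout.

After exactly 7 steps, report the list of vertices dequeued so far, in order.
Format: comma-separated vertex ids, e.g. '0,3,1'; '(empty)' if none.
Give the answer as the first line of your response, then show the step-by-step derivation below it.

4,1,3,5,7,2,6

step 1: dequeue 4; queue=[1,3,5,7]; order=4
step 2: dequeue 1; queue=[3,5,7,2,6]; order=4,1
step 3: dequeue 3; queue=[5,7,2,6]; order=4,1,3
step 4: dequeue 5; queue=[7,2,6]; order=4,1,3,5
step 5: dequeue 7; queue=[2,6,8]; order=4,1,3,5,7
step 6: dequeue 2; queue=[6,8]; order=4,1,3,5,7,2
step 7: dequeue 6; queue=[8,0]; order=4,1,3,5,7,2,6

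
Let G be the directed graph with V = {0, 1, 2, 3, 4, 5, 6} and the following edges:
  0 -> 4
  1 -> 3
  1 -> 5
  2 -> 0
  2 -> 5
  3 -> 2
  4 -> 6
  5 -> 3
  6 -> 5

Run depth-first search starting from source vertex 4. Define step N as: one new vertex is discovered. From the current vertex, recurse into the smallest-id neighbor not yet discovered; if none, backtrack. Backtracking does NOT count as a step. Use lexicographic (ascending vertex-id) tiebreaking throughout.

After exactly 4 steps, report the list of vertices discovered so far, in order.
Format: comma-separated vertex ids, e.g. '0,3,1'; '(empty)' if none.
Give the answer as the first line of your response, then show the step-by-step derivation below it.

4,6,5,3

step 1: discover 4; path=4; order=4
step 2: discover 6; path=4>6; order=4,6
step 3: discover 5; path=4>6>5; order=4,6,5
step 4: discover 3; path=4>6>5>3; order=4,6,5,3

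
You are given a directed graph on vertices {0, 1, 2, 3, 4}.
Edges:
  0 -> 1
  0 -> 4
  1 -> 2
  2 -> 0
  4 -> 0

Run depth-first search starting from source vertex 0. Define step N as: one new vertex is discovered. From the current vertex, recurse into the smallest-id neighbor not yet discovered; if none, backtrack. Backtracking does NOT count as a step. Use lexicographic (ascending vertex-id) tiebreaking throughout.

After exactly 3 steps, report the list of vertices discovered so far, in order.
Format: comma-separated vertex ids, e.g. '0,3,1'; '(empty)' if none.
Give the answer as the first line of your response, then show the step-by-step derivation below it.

0,1,2

step 1: discover 0; path=0; order=0
step 2: discover 1; path=0>1; order=0,1
step 3: discover 2; path=0>1>2; order=0,1,2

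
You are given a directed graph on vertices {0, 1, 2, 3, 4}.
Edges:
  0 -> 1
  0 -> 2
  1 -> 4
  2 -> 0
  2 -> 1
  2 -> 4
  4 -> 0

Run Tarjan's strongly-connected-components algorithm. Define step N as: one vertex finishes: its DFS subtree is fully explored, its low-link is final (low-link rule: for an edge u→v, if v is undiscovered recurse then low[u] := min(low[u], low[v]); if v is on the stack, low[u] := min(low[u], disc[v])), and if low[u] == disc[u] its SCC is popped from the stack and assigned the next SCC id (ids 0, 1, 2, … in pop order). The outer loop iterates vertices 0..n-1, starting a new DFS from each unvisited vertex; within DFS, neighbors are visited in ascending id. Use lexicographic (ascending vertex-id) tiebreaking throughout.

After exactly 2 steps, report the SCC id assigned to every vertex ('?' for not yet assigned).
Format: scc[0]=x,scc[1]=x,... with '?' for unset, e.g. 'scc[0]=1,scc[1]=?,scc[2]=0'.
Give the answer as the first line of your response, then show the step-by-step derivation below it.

scc[0]=?,scc[1]=?,scc[2]=?,scc[3]=?,scc[4]=?

step 1: low=(low[0]=0,low[1]=1,low[2]=?,low[3]=?,low[4]=0); scc=(scc[0]=?,scc[1]=?,scc[2]=?,scc[3]=?,scc[4]=?)
step 2: low=(low[0]=0,low[1]=0,low[2]=?,low[3]=?,low[4]=0); scc=(scc[0]=?,scc[1]=?,scc[2]=?,scc[3]=?,scc[4]=?)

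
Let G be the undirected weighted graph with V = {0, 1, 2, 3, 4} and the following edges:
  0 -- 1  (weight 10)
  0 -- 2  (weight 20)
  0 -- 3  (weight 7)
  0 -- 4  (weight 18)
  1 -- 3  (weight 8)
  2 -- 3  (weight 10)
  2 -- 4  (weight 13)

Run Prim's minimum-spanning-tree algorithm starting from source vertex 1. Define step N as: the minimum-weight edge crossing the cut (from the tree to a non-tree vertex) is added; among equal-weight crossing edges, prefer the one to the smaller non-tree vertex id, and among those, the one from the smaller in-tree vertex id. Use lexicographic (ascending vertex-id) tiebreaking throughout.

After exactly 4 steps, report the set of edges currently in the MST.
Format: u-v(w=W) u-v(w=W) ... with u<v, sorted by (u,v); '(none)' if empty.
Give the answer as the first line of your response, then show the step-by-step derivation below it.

0-3(w=7) 1-3(w=8) 2-3(w=10) 2-4(w=13)

step 1: add edge 1-3 (w=8); MST = {1-3(w=8)}
step 2: add edge 0-3 (w=7); MST = {0-3(w=7) 1-3(w=8)}
step 3: add edge 2-3 (w=10); MST = {0-3(w=7) 1-3(w=8) 2-3(w=10)}
step 4: add edge 2-4 (w=13); MST = {0-3(w=7) 1-3(w=8) 2-3(w=10) 2-4(w=13)}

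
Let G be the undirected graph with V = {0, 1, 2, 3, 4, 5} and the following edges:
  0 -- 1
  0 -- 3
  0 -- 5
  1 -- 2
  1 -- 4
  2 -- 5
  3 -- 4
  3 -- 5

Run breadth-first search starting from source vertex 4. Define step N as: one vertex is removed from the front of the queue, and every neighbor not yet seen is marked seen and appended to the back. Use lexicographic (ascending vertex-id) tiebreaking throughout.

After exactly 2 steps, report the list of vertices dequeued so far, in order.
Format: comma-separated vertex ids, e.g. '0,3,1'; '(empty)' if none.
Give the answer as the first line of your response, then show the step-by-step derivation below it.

4,1

step 1: dequeue 4; queue=[1,3]; order=4
step 2: dequeue 1; queue=[3,0,2]; order=4,1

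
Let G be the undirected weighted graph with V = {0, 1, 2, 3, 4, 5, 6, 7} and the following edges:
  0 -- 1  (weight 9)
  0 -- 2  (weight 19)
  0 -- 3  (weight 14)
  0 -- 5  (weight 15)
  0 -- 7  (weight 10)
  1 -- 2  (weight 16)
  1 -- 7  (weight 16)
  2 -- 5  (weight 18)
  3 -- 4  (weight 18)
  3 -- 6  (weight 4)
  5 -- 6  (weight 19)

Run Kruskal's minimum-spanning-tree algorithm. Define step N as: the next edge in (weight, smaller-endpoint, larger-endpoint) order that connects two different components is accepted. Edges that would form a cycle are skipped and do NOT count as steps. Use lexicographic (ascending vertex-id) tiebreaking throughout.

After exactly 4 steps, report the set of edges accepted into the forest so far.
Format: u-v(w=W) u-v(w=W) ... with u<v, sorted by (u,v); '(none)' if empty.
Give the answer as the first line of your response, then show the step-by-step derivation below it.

0-1(w=9) 0-3(w=14) 0-7(w=10) 3-6(w=4)

step 1: add edge 3-6 (w=4); MST = {3-6(w=4)}
step 2: add edge 0-1 (w=9); MST = {0-1(w=9) 3-6(w=4)}
step 3: add edge 0-7 (w=10); MST = {0-1(w=9) 0-7(w=10) 3-6(w=4)}
step 4: add edge 0-3 (w=14); MST = {0-1(w=9) 0-3(w=14) 0-7(w=10) 3-6(w=4)}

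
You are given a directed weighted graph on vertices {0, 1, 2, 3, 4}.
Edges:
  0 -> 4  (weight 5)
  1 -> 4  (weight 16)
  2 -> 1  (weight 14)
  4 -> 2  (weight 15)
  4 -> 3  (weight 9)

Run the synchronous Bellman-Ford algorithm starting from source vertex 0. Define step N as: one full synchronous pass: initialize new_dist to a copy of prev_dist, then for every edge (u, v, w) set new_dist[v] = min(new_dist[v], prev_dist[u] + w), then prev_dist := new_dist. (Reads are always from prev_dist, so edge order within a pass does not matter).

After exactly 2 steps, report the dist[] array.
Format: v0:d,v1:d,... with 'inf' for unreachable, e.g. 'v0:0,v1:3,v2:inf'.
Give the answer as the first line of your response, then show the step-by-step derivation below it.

v0:0,v1:inf,v2:20,v3:14,v4:5

step 1: dist = v0:0,v1:inf,v2:inf,v3:inf,v4:5
step 2: dist = v0:0,v1:inf,v2:20,v3:14,v4:5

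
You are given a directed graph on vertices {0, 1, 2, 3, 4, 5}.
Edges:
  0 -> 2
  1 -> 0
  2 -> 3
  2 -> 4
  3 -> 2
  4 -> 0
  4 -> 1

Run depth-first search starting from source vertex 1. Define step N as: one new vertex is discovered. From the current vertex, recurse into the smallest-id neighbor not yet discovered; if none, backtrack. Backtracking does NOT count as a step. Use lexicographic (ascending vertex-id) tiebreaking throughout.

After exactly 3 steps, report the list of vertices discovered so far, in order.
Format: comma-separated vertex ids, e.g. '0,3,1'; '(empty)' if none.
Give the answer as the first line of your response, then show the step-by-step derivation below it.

1,0,2

step 1: discover 1; path=1; order=1
step 2: discover 0; path=1>0; order=1,0
step 3: discover 2; path=1>0>2; order=1,0,2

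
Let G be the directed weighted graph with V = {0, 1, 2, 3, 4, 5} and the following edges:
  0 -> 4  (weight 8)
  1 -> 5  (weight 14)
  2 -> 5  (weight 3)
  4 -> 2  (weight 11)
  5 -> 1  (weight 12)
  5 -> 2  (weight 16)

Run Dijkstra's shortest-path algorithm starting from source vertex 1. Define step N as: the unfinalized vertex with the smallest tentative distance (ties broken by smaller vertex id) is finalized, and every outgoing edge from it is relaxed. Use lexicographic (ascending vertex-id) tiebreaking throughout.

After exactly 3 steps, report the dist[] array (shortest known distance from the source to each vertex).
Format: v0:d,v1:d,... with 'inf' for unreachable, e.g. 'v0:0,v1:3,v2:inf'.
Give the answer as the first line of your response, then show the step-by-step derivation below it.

v0:inf,v1:0,v2:30,v3:inf,v4:inf,v5:14

step 1: dist = v0:inf,v1:0,v2:inf,v3:inf,v4:inf,v5:14
step 2: dist = v0:inf,v1:0,v2:30,v3:inf,v4:inf,v5:14
step 3: dist = v0:inf,v1:0,v2:30,v3:inf,v4:inf,v5:14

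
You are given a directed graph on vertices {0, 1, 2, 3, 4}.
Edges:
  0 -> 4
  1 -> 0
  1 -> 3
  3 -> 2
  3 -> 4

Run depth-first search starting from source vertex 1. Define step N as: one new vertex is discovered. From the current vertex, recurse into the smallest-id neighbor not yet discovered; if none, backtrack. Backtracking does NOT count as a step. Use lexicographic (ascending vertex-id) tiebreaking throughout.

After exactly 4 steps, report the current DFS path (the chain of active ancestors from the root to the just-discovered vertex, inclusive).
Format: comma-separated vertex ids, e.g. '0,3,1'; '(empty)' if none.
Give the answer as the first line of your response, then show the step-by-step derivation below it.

1,3

step 1: discover 1; path=1; order=1
step 2: discover 0; path=1>0; order=1,0
step 3: discover 4; path=1>0>4; order=1,0,4
step 4: discover 3; path=1>3; order=1,0,4,3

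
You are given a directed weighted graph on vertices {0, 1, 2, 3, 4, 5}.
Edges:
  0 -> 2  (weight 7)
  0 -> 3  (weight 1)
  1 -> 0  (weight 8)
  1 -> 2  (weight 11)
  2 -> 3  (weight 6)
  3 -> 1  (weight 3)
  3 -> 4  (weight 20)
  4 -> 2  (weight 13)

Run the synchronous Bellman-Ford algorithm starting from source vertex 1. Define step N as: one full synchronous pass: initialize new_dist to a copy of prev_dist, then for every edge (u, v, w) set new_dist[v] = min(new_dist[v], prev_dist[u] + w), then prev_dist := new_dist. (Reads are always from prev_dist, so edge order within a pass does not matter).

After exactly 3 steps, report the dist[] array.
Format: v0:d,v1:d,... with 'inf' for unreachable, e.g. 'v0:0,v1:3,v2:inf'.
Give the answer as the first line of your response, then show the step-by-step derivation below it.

v0:8,v1:0,v2:11,v3:9,v4:29,v5:inf

step 1: dist = v0:8,v1:0,v2:11,v3:inf,v4:inf,v5:inf
step 2: dist = v0:8,v1:0,v2:11,v3:9,v4:inf,v5:inf
step 3: dist = v0:8,v1:0,v2:11,v3:9,v4:29,v5:inf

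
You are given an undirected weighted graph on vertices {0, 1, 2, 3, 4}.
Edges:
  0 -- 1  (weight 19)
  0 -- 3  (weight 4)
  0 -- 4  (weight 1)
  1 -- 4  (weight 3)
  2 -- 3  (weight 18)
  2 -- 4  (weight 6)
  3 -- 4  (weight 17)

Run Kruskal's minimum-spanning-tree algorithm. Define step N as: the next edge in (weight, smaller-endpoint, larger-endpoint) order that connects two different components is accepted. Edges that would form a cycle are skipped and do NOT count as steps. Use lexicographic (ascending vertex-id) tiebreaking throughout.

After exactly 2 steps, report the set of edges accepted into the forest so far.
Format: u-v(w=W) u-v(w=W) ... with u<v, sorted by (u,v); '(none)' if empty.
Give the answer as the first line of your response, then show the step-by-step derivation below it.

0-4(w=1) 1-4(w=3)

step 1: add edge 0-4 (w=1); MST = {0-4(w=1)}
step 2: add edge 1-4 (w=3); MST = {0-4(w=1) 1-4(w=3)}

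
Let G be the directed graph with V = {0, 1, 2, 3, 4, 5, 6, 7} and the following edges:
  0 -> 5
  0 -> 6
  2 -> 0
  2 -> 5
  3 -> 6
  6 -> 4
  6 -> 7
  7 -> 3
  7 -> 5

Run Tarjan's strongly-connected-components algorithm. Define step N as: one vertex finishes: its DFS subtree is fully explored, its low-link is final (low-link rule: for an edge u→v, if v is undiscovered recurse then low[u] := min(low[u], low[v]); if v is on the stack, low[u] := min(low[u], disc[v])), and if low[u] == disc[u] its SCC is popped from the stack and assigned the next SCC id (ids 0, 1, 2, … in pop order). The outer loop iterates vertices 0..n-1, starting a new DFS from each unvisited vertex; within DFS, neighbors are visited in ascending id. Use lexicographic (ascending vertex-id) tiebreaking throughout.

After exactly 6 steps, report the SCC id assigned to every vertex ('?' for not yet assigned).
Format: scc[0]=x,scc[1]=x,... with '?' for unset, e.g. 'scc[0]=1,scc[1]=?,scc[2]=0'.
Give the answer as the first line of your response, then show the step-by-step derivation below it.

scc[0]=3,scc[1]=?,scc[2]=?,scc[3]=2,scc[4]=1,scc[5]=0,scc[6]=2,scc[7]=2

step 1: low=(low[0]=0,low[1]=?,low[2]=?,low[3]=?,low[4]=?,low[5]=1,low[6]=?,low[7]=?); scc=(scc[0]=?,scc[1]=?,scc[2]=?,scc[3]=?,scc[4]=?,scc[5]=0,scc[6]=?,scc[7]=?)
step 2: low=(low[0]=0,low[1]=?,low[2]=?,low[3]=?,low[4]=3,low[5]=1,low[6]=2,low[7]=?); scc=(scc[0]=?,scc[1]=?,scc[2]=?,scc[3]=?,scc[4]=1,scc[5]=0,scc[6]=?,scc[7]=?)
step 3: low=(low[0]=0,low[1]=?,low[2]=?,low[3]=2,low[4]=3,low[5]=1,low[6]=2,low[7]=4); scc=(scc[0]=?,scc[1]=?,scc[2]=?,scc[3]=?,scc[4]=1,scc[5]=0,scc[6]=?,scc[7]=?)
step 4: low=(low[0]=0,low[1]=?,low[2]=?,low[3]=2,low[4]=3,low[5]=1,low[6]=2,low[7]=2); scc=(scc[0]=?,scc[1]=?,scc[2]=?,scc[3]=?,scc[4]=1,scc[5]=0,scc[6]=?,scc[7]=?)
step 5: low=(low[0]=0,low[1]=?,low[2]=?,low[3]=2,low[4]=3,low[5]=1,low[6]=2,low[7]=2); scc=(scc[0]=?,scc[1]=?,scc[2]=?,scc[3]=2,scc[4]=1,scc[5]=0,scc[6]=2,scc[7]=2)
step 6: low=(low[0]=0,low[1]=?,low[2]=?,low[3]=2,low[4]=3,low[5]=1,low[6]=2,low[7]=2); scc=(scc[0]=3,scc[1]=?,scc[2]=?,scc[3]=2,scc[4]=1,scc[5]=0,scc[6]=2,scc[7]=2)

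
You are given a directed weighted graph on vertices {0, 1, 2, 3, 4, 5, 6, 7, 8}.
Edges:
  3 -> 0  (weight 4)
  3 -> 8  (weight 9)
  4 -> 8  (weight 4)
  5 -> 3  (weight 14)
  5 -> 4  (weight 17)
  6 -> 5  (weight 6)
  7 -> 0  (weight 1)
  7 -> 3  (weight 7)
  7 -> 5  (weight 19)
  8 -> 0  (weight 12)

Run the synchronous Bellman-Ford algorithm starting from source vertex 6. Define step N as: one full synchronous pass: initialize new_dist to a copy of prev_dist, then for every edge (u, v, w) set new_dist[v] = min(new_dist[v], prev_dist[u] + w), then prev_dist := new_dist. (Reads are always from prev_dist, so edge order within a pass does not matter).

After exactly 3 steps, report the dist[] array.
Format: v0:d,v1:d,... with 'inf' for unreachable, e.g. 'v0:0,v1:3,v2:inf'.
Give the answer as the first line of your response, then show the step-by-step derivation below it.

v0:24,v1:inf,v2:inf,v3:20,v4:23,v5:6,v6:0,v7:inf,v8:27

step 1: dist = v0:inf,v1:inf,v2:inf,v3:inf,v4:inf,v5:6,v6:0,v7:inf,v8:inf
step 2: dist = v0:inf,v1:inf,v2:inf,v3:20,v4:23,v5:6,v6:0,v7:inf,v8:inf
step 3: dist = v0:24,v1:inf,v2:inf,v3:20,v4:23,v5:6,v6:0,v7:inf,v8:27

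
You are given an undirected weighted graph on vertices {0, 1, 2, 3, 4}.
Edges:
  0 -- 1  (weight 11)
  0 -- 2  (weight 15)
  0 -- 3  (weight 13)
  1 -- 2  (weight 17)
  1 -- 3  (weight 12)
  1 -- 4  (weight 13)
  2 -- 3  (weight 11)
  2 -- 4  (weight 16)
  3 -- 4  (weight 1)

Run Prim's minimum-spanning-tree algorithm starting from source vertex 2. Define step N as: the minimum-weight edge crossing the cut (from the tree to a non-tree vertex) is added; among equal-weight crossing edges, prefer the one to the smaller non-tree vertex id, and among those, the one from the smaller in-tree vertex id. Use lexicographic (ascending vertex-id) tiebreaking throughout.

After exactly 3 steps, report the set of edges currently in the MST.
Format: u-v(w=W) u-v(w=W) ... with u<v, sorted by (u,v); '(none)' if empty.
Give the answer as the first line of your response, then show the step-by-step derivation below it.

1-3(w=12) 2-3(w=11) 3-4(w=1)

step 1: add edge 2-3 (w=11); MST = {2-3(w=11)}
step 2: add edge 3-4 (w=1); MST = {2-3(w=11) 3-4(w=1)}
step 3: add edge 1-3 (w=12); MST = {1-3(w=12) 2-3(w=11) 3-4(w=1)}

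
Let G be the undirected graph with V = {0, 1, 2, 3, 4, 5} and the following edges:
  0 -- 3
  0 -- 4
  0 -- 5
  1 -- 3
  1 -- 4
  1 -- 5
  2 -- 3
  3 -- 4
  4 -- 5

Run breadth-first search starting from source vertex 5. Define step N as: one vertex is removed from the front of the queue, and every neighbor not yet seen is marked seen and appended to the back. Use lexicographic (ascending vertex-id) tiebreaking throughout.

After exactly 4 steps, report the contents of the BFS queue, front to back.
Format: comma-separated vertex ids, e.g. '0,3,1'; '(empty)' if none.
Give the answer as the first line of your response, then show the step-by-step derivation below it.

3

step 1: dequeue 5; queue=[0,1,4]; order=5
step 2: dequeue 0; queue=[1,4,3]; order=5,0
step 3: dequeue 1; queue=[4,3]; order=5,0,1
step 4: dequeue 4; queue=[3]; order=5,0,1,4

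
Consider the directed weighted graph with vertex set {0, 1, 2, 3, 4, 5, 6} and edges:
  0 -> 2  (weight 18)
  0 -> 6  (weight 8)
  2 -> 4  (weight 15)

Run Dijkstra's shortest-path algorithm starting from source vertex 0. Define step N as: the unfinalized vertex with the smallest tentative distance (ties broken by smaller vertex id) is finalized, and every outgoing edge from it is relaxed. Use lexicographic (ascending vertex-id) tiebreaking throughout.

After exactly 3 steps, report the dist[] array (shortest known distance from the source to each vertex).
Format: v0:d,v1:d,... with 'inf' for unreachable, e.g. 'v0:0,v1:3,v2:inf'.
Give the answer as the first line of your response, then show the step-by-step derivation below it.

v0:0,v1:inf,v2:18,v3:inf,v4:33,v5:inf,v6:8

step 1: dist = v0:0,v1:inf,v2:18,v3:inf,v4:inf,v5:inf,v6:8
step 2: dist = v0:0,v1:inf,v2:18,v3:inf,v4:inf,v5:inf,v6:8
step 3: dist = v0:0,v1:inf,v2:18,v3:inf,v4:33,v5:inf,v6:8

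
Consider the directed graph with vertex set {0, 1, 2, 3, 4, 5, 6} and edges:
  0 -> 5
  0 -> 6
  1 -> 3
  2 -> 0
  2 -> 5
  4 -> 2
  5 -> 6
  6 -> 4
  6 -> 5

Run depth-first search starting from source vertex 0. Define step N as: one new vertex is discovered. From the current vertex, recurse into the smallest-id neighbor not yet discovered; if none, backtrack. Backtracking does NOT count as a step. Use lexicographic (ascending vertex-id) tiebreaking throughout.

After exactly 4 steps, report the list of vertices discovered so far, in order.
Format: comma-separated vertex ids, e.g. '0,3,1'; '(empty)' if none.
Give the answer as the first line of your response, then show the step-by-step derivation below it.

0,5,6,4

step 1: discover 0; path=0; order=0
step 2: discover 5; path=0>5; order=0,5
step 3: discover 6; path=0>5>6; order=0,5,6
step 4: discover 4; path=0>5>6>4; order=0,5,6,4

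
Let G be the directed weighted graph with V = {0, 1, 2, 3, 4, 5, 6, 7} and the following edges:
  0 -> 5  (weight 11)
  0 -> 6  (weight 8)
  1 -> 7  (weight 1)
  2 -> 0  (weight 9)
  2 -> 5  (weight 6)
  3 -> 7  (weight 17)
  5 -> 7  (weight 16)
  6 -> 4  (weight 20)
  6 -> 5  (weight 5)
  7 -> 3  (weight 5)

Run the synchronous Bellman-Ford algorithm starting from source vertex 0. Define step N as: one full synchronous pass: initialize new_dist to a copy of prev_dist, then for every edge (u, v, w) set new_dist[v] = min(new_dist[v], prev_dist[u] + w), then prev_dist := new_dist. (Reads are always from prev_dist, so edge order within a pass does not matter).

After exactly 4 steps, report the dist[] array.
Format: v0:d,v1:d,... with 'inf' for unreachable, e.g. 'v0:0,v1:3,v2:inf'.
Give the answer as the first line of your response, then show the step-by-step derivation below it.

v0:0,v1:inf,v2:inf,v3:32,v4:28,v5:11,v6:8,v7:27

step 1: dist = v0:0,v1:inf,v2:inf,v3:inf,v4:inf,v5:11,v6:8,v7:inf
step 2: dist = v0:0,v1:inf,v2:inf,v3:inf,v4:28,v5:11,v6:8,v7:27
step 3: dist = v0:0,v1:inf,v2:inf,v3:32,v4:28,v5:11,v6:8,v7:27
step 4: dist = v0:0,v1:inf,v2:inf,v3:32,v4:28,v5:11,v6:8,v7:27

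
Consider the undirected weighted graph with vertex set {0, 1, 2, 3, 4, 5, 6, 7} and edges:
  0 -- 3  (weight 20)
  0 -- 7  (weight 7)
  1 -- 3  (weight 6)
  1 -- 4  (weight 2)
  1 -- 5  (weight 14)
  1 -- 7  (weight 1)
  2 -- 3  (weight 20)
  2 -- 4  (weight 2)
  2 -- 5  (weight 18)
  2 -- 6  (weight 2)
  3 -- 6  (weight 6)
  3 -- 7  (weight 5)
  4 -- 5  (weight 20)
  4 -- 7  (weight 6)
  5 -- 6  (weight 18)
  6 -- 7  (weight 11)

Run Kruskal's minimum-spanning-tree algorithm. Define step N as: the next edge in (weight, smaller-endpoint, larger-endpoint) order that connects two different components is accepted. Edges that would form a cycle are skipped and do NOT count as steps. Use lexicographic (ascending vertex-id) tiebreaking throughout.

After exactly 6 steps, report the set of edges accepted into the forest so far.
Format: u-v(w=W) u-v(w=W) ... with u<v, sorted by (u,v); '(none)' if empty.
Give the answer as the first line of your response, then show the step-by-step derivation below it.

0-7(w=7) 1-4(w=2) 1-7(w=1) 2-4(w=2) 2-6(w=2) 3-7(w=5)

step 1: add edge 1-7 (w=1); MST = {1-7(w=1)}
step 2: add edge 1-4 (w=2); MST = {1-4(w=2) 1-7(w=1)}
step 3: add edge 2-4 (w=2); MST = {1-4(w=2) 1-7(w=1) 2-4(w=2)}
step 4: add edge 2-6 (w=2); MST = {1-4(w=2) 1-7(w=1) 2-4(w=2) 2-6(w=2)}
step 5: add edge 3-7 (w=5); MST = {1-4(w=2) 1-7(w=1) 2-4(w=2) 2-6(w=2) 3-7(w=5)}
step 6: add edge 0-7 (w=7); MST = {0-7(w=7) 1-4(w=2) 1-7(w=1) 2-4(w=2) 2-6(w=2) 3-7(w=5)}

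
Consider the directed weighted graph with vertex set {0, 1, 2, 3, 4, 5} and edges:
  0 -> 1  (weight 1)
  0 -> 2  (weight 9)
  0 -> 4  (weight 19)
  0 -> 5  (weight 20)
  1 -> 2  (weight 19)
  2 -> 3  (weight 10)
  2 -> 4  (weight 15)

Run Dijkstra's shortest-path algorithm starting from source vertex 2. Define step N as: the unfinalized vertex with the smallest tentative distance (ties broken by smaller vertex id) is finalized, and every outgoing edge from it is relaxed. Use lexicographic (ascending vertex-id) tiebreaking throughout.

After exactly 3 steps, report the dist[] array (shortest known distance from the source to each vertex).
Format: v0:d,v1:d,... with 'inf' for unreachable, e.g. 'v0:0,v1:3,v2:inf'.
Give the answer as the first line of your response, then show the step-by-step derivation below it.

v0:inf,v1:inf,v2:0,v3:10,v4:15,v5:inf

step 1: dist = v0:inf,v1:inf,v2:0,v3:10,v4:15,v5:inf
step 2: dist = v0:inf,v1:inf,v2:0,v3:10,v4:15,v5:inf
step 3: dist = v0:inf,v1:inf,v2:0,v3:10,v4:15,v5:inf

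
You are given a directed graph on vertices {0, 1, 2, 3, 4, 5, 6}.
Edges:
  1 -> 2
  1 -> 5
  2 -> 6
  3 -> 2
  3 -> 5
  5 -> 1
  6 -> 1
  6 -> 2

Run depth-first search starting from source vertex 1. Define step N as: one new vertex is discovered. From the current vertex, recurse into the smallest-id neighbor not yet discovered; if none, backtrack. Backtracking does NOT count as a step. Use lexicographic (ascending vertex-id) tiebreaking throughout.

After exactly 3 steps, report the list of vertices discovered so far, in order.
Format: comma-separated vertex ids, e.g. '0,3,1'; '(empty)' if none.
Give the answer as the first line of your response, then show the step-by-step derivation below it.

1,2,6

step 1: discover 1; path=1; order=1
step 2: discover 2; path=1>2; order=1,2
step 3: discover 6; path=1>2>6; order=1,2,6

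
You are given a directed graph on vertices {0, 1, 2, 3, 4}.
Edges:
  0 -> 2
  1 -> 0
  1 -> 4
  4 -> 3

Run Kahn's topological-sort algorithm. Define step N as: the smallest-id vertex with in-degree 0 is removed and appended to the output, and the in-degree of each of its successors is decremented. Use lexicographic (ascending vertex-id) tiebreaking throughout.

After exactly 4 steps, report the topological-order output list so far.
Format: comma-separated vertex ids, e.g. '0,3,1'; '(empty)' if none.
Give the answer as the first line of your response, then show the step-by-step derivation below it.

1,0,2,4

step 1: output 1; order=[1]; indeg=(0,0,1,1,0)
step 2: output 0; order=[1,0]; indeg=(0,0,0,1,0)
step 3: output 2; order=[1,0,2]; indeg=(0,0,0,1,0)
step 4: output 4; order=[1,0,2,4]; indeg=(0,0,0,0,0)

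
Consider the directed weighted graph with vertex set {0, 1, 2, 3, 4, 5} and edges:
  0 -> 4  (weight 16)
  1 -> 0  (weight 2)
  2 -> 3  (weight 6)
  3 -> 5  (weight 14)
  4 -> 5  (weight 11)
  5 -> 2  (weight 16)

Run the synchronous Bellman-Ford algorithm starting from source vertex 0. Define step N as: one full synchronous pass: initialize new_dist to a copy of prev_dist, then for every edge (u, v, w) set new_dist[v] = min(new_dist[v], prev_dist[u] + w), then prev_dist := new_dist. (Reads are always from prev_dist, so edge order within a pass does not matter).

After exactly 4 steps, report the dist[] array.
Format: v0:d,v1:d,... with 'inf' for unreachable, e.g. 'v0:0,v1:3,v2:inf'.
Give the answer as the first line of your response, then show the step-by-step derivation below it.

v0:0,v1:inf,v2:43,v3:49,v4:16,v5:27

step 1: dist = v0:0,v1:inf,v2:inf,v3:inf,v4:16,v5:inf
step 2: dist = v0:0,v1:inf,v2:inf,v3:inf,v4:16,v5:27
step 3: dist = v0:0,v1:inf,v2:43,v3:inf,v4:16,v5:27
step 4: dist = v0:0,v1:inf,v2:43,v3:49,v4:16,v5:27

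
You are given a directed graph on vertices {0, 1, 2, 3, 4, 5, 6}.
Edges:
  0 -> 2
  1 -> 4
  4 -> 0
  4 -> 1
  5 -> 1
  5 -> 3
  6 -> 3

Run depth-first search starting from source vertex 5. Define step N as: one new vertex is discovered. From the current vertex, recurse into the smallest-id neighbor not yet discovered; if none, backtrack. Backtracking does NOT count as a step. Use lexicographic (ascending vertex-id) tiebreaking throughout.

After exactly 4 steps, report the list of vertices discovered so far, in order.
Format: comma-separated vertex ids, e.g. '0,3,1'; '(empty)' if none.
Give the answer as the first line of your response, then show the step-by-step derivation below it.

5,1,4,0

step 1: discover 5; path=5; order=5
step 2: discover 1; path=5>1; order=5,1
step 3: discover 4; path=5>1>4; order=5,1,4
step 4: discover 0; path=5>1>4>0; order=5,1,4,0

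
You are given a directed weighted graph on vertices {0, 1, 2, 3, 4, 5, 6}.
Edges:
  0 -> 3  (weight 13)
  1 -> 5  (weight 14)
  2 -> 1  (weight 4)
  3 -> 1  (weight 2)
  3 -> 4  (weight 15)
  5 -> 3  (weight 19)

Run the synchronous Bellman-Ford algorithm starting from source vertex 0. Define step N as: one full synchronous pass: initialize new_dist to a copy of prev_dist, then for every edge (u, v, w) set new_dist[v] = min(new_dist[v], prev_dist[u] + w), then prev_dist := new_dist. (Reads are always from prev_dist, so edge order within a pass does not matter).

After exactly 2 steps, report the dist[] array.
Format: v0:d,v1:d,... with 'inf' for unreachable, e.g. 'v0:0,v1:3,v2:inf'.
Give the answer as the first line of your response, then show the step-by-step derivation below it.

v0:0,v1:15,v2:inf,v3:13,v4:28,v5:inf,v6:inf

step 1: dist = v0:0,v1:inf,v2:inf,v3:13,v4:inf,v5:inf,v6:inf
step 2: dist = v0:0,v1:15,v2:inf,v3:13,v4:28,v5:inf,v6:inf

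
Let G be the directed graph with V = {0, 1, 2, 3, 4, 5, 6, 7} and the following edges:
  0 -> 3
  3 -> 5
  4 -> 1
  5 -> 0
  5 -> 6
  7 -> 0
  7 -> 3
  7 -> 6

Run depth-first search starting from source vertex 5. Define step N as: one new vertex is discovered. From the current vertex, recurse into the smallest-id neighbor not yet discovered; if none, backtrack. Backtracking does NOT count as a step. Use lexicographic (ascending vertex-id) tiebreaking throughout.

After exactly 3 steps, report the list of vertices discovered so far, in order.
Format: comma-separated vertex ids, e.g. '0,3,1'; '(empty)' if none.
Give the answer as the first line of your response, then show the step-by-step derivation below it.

5,0,3

step 1: discover 5; path=5; order=5
step 2: discover 0; path=5>0; order=5,0
step 3: discover 3; path=5>0>3; order=5,0,3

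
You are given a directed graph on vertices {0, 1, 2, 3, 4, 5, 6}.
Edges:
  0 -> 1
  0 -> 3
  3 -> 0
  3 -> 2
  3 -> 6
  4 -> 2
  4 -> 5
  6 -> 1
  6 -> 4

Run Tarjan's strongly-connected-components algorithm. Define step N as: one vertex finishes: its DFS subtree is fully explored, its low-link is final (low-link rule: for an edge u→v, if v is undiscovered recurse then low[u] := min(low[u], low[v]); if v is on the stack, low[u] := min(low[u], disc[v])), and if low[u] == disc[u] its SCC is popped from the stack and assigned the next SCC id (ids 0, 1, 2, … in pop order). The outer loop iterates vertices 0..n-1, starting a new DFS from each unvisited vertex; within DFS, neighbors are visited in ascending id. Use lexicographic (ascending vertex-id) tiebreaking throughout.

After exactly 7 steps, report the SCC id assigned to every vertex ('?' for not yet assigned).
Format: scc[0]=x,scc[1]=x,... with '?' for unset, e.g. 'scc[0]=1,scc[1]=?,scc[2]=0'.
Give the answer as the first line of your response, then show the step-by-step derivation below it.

scc[0]=5,scc[1]=0,scc[2]=1,scc[3]=5,scc[4]=3,scc[5]=2,scc[6]=4

step 1: low=(low[0]=0,low[1]=1,low[2]=?,low[3]=?,low[4]=?,low[5]=?,low[6]=?); scc=(scc[0]=?,scc[1]=0,scc[2]=?,scc[3]=?,scc[4]=?,scc[5]=?,scc[6]=?)
step 2: low=(low[0]=0,low[1]=1,low[2]=3,low[3]=0,low[4]=?,low[5]=?,low[6]=?); scc=(scc[0]=?,scc[1]=0,scc[2]=1,scc[3]=?,scc[4]=?,scc[5]=?,scc[6]=?)
step 3: low=(low[0]=0,low[1]=1,low[2]=3,low[3]=0,low[4]=5,low[5]=6,low[6]=4); scc=(scc[0]=?,scc[1]=0,scc[2]=1,scc[3]=?,scc[4]=?,scc[5]=2,scc[6]=?)
step 4: low=(low[0]=0,low[1]=1,low[2]=3,low[3]=0,low[4]=5,low[5]=6,low[6]=4); scc=(scc[0]=?,scc[1]=0,scc[2]=1,scc[3]=?,scc[4]=3,scc[5]=2,scc[6]=?)
step 5: low=(low[0]=0,low[1]=1,low[2]=3,low[3]=0,low[4]=5,low[5]=6,low[6]=4); scc=(scc[0]=?,scc[1]=0,scc[2]=1,scc[3]=?,scc[4]=3,scc[5]=2,scc[6]=4)
step 6: low=(low[0]=0,low[1]=1,low[2]=3,low[3]=0,low[4]=5,low[5]=6,low[6]=4); scc=(scc[0]=?,scc[1]=0,scc[2]=1,scc[3]=?,scc[4]=3,scc[5]=2,scc[6]=4)
step 7: low=(low[0]=0,low[1]=1,low[2]=3,low[3]=0,low[4]=5,low[5]=6,low[6]=4); scc=(scc[0]=5,scc[1]=0,scc[2]=1,scc[3]=5,scc[4]=3,scc[5]=2,scc[6]=4)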